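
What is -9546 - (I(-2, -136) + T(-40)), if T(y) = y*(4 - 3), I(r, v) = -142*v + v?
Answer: -28682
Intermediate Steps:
I(r, v) = -141*v
T(y) = y (T(y) = y*1 = y)
-9546 - (I(-2, -136) + T(-40)) = -9546 - (-141*(-136) - 40) = -9546 - (19176 - 40) = -9546 - 1*19136 = -9546 - 19136 = -28682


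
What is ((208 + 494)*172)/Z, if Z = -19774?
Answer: -60372/9887 ≈ -6.1062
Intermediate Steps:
((208 + 494)*172)/Z = ((208 + 494)*172)/(-19774) = (702*172)*(-1/19774) = 120744*(-1/19774) = -60372/9887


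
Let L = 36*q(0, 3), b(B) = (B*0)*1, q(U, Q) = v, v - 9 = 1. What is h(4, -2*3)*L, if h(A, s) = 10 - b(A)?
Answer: 3600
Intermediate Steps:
v = 10 (v = 9 + 1 = 10)
q(U, Q) = 10
b(B) = 0 (b(B) = 0*1 = 0)
L = 360 (L = 36*10 = 360)
h(A, s) = 10 (h(A, s) = 10 - 1*0 = 10 + 0 = 10)
h(4, -2*3)*L = 10*360 = 3600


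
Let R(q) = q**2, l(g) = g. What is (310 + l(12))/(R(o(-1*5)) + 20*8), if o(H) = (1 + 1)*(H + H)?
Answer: 23/40 ≈ 0.57500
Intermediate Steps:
o(H) = 4*H (o(H) = 2*(2*H) = 4*H)
(310 + l(12))/(R(o(-1*5)) + 20*8) = (310 + 12)/((4*(-1*5))**2 + 20*8) = 322/((4*(-5))**2 + 160) = 322/((-20)**2 + 160) = 322/(400 + 160) = 322/560 = 322*(1/560) = 23/40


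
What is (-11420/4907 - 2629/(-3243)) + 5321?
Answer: 84651072164/15913401 ≈ 5319.5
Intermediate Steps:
(-11420/4907 - 2629/(-3243)) + 5321 = (-11420*1/4907 - 2629*(-1/3243)) + 5321 = (-11420/4907 + 2629/3243) + 5321 = -24134557/15913401 + 5321 = 84651072164/15913401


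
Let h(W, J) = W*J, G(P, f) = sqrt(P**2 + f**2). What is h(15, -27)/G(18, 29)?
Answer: -81*sqrt(1165)/233 ≈ -11.866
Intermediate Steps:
h(W, J) = J*W
h(15, -27)/G(18, 29) = (-27*15)/(sqrt(18**2 + 29**2)) = -405/sqrt(324 + 841) = -405*sqrt(1165)/1165 = -81*sqrt(1165)/233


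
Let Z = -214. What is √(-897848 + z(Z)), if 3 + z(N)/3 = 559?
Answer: 2*I*√224045 ≈ 946.67*I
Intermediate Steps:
z(N) = 1668 (z(N) = -9 + 3*559 = -9 + 1677 = 1668)
√(-897848 + z(Z)) = √(-897848 + 1668) = √(-896180) = 2*I*√224045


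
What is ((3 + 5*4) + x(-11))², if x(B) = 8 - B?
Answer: 1764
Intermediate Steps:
((3 + 5*4) + x(-11))² = ((3 + 5*4) + (8 - 1*(-11)))² = ((3 + 20) + (8 + 11))² = (23 + 19)² = 42² = 1764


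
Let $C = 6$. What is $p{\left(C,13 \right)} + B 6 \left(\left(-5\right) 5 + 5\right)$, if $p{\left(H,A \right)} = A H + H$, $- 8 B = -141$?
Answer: $-2031$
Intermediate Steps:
$B = \frac{141}{8}$ ($B = \left(- \frac{1}{8}\right) \left(-141\right) = \frac{141}{8} \approx 17.625$)
$p{\left(H,A \right)} = H + A H$
$p{\left(C,13 \right)} + B 6 \left(\left(-5\right) 5 + 5\right) = 6 \left(1 + 13\right) + \frac{141 \cdot 6 \left(\left(-5\right) 5 + 5\right)}{8} = 6 \cdot 14 + \frac{141 \cdot 6 \left(-25 + 5\right)}{8} = 84 + \frac{141 \cdot 6 \left(-20\right)}{8} = 84 + \frac{141}{8} \left(-120\right) = 84 - 2115 = -2031$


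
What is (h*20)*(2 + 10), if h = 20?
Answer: 4800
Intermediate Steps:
(h*20)*(2 + 10) = (20*20)*(2 + 10) = 400*12 = 4800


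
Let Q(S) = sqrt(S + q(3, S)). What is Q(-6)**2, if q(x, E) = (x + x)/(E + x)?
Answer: -8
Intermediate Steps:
q(x, E) = 2*x/(E + x) (q(x, E) = (2*x)/(E + x) = 2*x/(E + x))
Q(S) = sqrt(S + 6/(3 + S)) (Q(S) = sqrt(S + 2*3/(S + 3)) = sqrt(S + 2*3/(3 + S)) = sqrt(S + 6/(3 + S)))
Q(-6)**2 = (sqrt((6 - 6*(3 - 6))/(3 - 6)))**2 = (sqrt((6 - 6*(-3))/(-3)))**2 = (sqrt(-(6 + 18)/3))**2 = (sqrt(-1/3*24))**2 = (sqrt(-8))**2 = (2*I*sqrt(2))**2 = -8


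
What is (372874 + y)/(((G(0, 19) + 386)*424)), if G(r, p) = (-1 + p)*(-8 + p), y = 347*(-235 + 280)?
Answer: 388489/247616 ≈ 1.5689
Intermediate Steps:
y = 15615 (y = 347*45 = 15615)
(372874 + y)/(((G(0, 19) + 386)*424)) = (372874 + 15615)/((((8 + 19² - 9*19) + 386)*424)) = 388489/((((8 + 361 - 171) + 386)*424)) = 388489/(((198 + 386)*424)) = 388489/((584*424)) = 388489/247616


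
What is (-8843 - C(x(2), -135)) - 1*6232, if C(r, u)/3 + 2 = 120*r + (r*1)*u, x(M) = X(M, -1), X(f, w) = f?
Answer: -14979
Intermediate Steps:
x(M) = M
C(r, u) = -6 + 360*r + 3*r*u (C(r, u) = -6 + 3*(120*r + (r*1)*u) = -6 + 3*(120*r + r*u) = -6 + (360*r + 3*r*u) = -6 + 360*r + 3*r*u)
(-8843 - C(x(2), -135)) - 1*6232 = (-8843 - (-6 + 360*2 + 3*2*(-135))) - 1*6232 = (-8843 - (-6 + 720 - 810)) - 6232 = (-8843 - 1*(-96)) - 6232 = (-8843 + 96) - 6232 = -8747 - 6232 = -14979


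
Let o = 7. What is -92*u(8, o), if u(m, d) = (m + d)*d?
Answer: -9660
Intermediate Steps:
u(m, d) = d*(d + m) (u(m, d) = (d + m)*d = d*(d + m))
-92*u(8, o) = -644*(7 + 8) = -644*15 = -92*105 = -9660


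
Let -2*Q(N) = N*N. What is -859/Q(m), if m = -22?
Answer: 859/242 ≈ 3.5496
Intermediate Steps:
Q(N) = -N**2/2 (Q(N) = -N*N/2 = -N**2/2)
-859/Q(m) = -859/((-1/2*(-22)**2)) = -859/((-1/2*484)) = -859/(-242) = -859*(-1/242) = 859/242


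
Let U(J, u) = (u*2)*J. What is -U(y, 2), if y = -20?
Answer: 80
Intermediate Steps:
U(J, u) = 2*J*u (U(J, u) = (2*u)*J = 2*J*u)
-U(y, 2) = -2*(-20)*2 = -1*(-80) = 80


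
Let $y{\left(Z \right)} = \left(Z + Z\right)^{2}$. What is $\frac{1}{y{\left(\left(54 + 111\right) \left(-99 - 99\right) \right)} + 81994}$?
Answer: $\frac{1}{4269397594} \approx 2.3423 \cdot 10^{-10}$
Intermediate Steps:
$y{\left(Z \right)} = 4 Z^{2}$ ($y{\left(Z \right)} = \left(2 Z\right)^{2} = 4 Z^{2}$)
$\frac{1}{y{\left(\left(54 + 111\right) \left(-99 - 99\right) \right)} + 81994} = \frac{1}{4 \left(\left(54 + 111\right) \left(-99 - 99\right)\right)^{2} + 81994} = \frac{1}{4 \left(165 \left(-198\right)\right)^{2} + 81994} = \frac{1}{4 \left(-32670\right)^{2} + 81994} = \frac{1}{4 \cdot 1067328900 + 81994} = \frac{1}{4269315600 + 81994} = \frac{1}{4269397594}$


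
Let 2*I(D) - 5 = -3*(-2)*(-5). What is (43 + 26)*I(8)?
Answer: -1725/2 ≈ -862.50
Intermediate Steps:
I(D) = -25/2 (I(D) = 5/2 + (-3*(-2)*(-5))/2 = 5/2 + (6*(-5))/2 = 5/2 + (½)*(-30) = 5/2 - 15 = -25/2)
(43 + 26)*I(8) = (43 + 26)*(-25/2) = 69*(-25/2) = -1725/2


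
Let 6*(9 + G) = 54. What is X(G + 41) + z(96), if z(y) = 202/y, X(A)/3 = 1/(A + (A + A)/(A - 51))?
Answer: 4321/1968 ≈ 2.1956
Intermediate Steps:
G = 0 (G = -9 + (1/6)*54 = -9 + 9 = 0)
X(A) = 3/(A + 2*A/(-51 + A)) (X(A) = 3/(A + (A + A)/(A - 51)) = 3/(A + (2*A)/(-51 + A)) = 3/(A + 2*A/(-51 + A)))
X(G + 41) + z(96) = 3*(-51 + (0 + 41))/((0 + 41)*(-49 + (0 + 41))) + 202/96 = 3*(-51 + 41)/(41*(-49 + 41)) + 202*(1/96) = 3*(1/41)*(-10)/(-8) + 101/48 = 3*(1/41)*(-1/8)*(-10) + 101/48 = 15/164 + 101/48 = 4321/1968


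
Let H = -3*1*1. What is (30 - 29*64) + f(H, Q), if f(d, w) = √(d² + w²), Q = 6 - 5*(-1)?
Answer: -1826 + √130 ≈ -1814.6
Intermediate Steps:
Q = 11 (Q = 6 + 5 = 11)
H = -3 (H = -3*1 = -3)
(30 - 29*64) + f(H, Q) = (30 - 29*64) + √((-3)² + 11²) = (30 - 1856) + √(9 + 121) = -1826 + √130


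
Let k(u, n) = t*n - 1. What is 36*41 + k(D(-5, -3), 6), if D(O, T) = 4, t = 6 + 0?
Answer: 1511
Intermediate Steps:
t = 6
k(u, n) = -1 + 6*n (k(u, n) = 6*n - 1 = -1 + 6*n)
36*41 + k(D(-5, -3), 6) = 36*41 + (-1 + 6*6) = 1476 + (-1 + 36) = 1476 + 35 = 1511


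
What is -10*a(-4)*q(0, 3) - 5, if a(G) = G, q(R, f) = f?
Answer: 115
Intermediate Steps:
-10*a(-4)*q(0, 3) - 5 = -(-40)*3 - 5 = -10*(-12) - 5 = 120 - 5 = 115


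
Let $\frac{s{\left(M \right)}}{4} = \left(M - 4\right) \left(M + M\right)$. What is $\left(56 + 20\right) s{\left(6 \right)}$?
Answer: $7296$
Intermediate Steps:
$s{\left(M \right)} = 8 M \left(-4 + M\right)$ ($s{\left(M \right)} = 4 \left(M - 4\right) \left(M + M\right) = 4 \left(-4 + M\right) 2 M = 4 \cdot 2 M \left(-4 + M\right) = 8 M \left(-4 + M\right)$)
$\left(56 + 20\right) s{\left(6 \right)} = \left(56 + 20\right) 8 \cdot 6 \left(-4 + 6\right) = 76 \cdot 8 \cdot 6 \cdot 2 = 76 \cdot 96 = 7296$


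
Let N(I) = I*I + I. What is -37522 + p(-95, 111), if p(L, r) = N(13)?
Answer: -37340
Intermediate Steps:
N(I) = I + I² (N(I) = I² + I = I + I²)
p(L, r) = 182 (p(L, r) = 13*(1 + 13) = 13*14 = 182)
-37522 + p(-95, 111) = -37522 + 182 = -37340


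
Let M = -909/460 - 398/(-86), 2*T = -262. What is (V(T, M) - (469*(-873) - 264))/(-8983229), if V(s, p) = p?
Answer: -8103938233/177688269620 ≈ -0.045608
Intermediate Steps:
T = -131 (T = (½)*(-262) = -131)
M = 52453/19780 (M = -909*1/460 - 398*(-1/86) = -909/460 + 199/43 = 52453/19780 ≈ 2.6518)
(V(T, M) - (469*(-873) - 264))/(-8983229) = (52453/19780 - (469*(-873) - 264))/(-8983229) = (52453/19780 - (-409437 - 264))*(-1/8983229) = (52453/19780 - 1*(-409701))*(-1/8983229) = (52453/19780 + 409701)*(-1/8983229) = (8103938233/19780)*(-1/8983229) = -8103938233/177688269620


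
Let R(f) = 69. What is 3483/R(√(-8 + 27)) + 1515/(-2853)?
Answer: 1092496/21873 ≈ 49.947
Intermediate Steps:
3483/R(√(-8 + 27)) + 1515/(-2853) = 3483/69 + 1515/(-2853) = 3483*(1/69) + 1515*(-1/2853) = 1161/23 - 505/951 = 1092496/21873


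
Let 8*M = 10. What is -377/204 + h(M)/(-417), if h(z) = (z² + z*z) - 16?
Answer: -103055/56712 ≈ -1.8172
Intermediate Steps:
M = 5/4 (M = (⅛)*10 = 5/4 ≈ 1.2500)
h(z) = -16 + 2*z² (h(z) = (z² + z²) - 16 = 2*z² - 16 = -16 + 2*z²)
-377/204 + h(M)/(-417) = -377/204 + (-16 + 2*(5/4)²)/(-417) = -377*1/204 + (-16 + 2*(25/16))*(-1/417) = -377/204 + (-16 + 25/8)*(-1/417) = -377/204 - 103/8*(-1/417) = -377/204 + 103/3336 = -103055/56712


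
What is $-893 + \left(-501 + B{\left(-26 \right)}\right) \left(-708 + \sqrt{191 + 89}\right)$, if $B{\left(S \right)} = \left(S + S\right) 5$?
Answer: $537895 - 1522 \sqrt{70} \approx 5.2516 \cdot 10^{5}$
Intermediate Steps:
$B{\left(S \right)} = 10 S$ ($B{\left(S \right)} = 2 S 5 = 10 S$)
$-893 + \left(-501 + B{\left(-26 \right)}\right) \left(-708 + \sqrt{191 + 89}\right) = -893 + \left(-501 + 10 \left(-26\right)\right) \left(-708 + \sqrt{191 + 89}\right) = -893 + \left(-501 - 260\right) \left(-708 + \sqrt{280}\right) = -893 - 761 \left(-708 + 2 \sqrt{70}\right) = -893 + \left(538788 - 1522 \sqrt{70}\right) = 537895 - 1522 \sqrt{70}$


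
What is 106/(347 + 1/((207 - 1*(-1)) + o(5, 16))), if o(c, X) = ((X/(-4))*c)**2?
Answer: 64448/210977 ≈ 0.30547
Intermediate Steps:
o(c, X) = X**2*c**2/16 (o(c, X) = ((X*(-1/4))*c)**2 = ((-X/4)*c)**2 = (-X*c/4)**2 = X**2*c**2/16)
106/(347 + 1/((207 - 1*(-1)) + o(5, 16))) = 106/(347 + 1/((207 - 1*(-1)) + (1/16)*16**2*5**2)) = 106/(347 + 1/((207 + 1) + (1/16)*256*25)) = 106/(347 + 1/(208 + 400)) = 106/(347 + 1/608) = 106/(210977/608) = (608/210977)*106 = 64448/210977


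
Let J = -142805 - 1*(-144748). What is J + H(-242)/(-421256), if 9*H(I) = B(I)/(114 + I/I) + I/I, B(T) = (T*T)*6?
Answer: 847147570781/435999960 ≈ 1943.0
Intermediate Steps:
B(T) = 6*T² (B(T) = T²*6 = 6*T²)
H(I) = ⅑ + 2*I²/345 (H(I) = ((6*I²)/(114 + I/I) + I/I)/9 = ((6*I²)/(114 + 1) + 1)/9 = ((6*I²)/115 + 1)/9 = ((6*I²)*(1/115) + 1)/9 = (6*I²/115 + 1)/9 = (1 + 6*I²/115)/9 = ⅑ + 2*I²/345)
J = 1943 (J = -142805 + 144748 = 1943)
J + H(-242)/(-421256) = 1943 + (⅑ + (2/345)*(-242)²)/(-421256) = 1943 + (⅑ + (2/345)*58564)*(-1/421256) = 1943 + (⅑ + 117128/345)*(-1/421256) = 1943 + (351499/1035)*(-1/421256) = 1943 - 351499/435999960 = 847147570781/435999960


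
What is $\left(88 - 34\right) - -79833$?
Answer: $79887$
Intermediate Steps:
$\left(88 - 34\right) - -79833 = 54 + 79833 = 79887$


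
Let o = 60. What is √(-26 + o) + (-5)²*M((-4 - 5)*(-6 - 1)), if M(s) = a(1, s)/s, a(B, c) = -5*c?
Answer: -125 + √34 ≈ -119.17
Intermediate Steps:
M(s) = -5 (M(s) = (-5*s)/s = -5)
√(-26 + o) + (-5)²*M((-4 - 5)*(-6 - 1)) = √(-26 + 60) + (-5)²*(-5) = √34 + 25*(-5) = √34 - 125 = -125 + √34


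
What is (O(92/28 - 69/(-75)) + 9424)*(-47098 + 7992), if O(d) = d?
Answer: -64522397216/175 ≈ -3.6870e+8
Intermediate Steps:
(O(92/28 - 69/(-75)) + 9424)*(-47098 + 7992) = ((92/28 - 69/(-75)) + 9424)*(-47098 + 7992) = ((92*(1/28) - 69*(-1/75)) + 9424)*(-39106) = ((23/7 + 23/25) + 9424)*(-39106) = (736/175 + 9424)*(-39106) = (1649936/175)*(-39106) = -64522397216/175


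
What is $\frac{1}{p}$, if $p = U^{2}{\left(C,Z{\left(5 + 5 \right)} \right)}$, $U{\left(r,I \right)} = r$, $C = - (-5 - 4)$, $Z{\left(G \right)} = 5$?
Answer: $\frac{1}{81} \approx 0.012346$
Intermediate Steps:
$C = 9$ ($C = \left(-1\right) \left(-9\right) = 9$)
$p = 81$ ($p = 9^{2} = 81$)
$\frac{1}{p} = \frac{1}{81}$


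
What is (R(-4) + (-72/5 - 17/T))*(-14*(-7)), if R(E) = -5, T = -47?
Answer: -438452/235 ≈ -1865.8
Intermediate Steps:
(R(-4) + (-72/5 - 17/T))*(-14*(-7)) = (-5 + (-72/5 - 17/(-47)))*(-14*(-7)) = (-5 + (-72*1/5 - 17*(-1/47)))*98 = (-5 + (-72/5 + 17/47))*98 = (-5 - 3299/235)*98 = -4474/235*98 = -438452/235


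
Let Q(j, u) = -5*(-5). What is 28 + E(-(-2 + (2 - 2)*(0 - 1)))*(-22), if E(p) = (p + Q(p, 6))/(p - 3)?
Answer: 622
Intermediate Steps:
Q(j, u) = 25
E(p) = (25 + p)/(-3 + p) (E(p) = (p + 25)/(p - 3) = (25 + p)/(-3 + p))
28 + E(-(-2 + (2 - 2)*(0 - 1)))*(-22) = 28 + ((25 - (-2 + (2 - 2)*(0 - 1)))/(-3 - (-2 + (2 - 2)*(0 - 1))))*(-22) = 28 + ((25 - (-2 + 0*(-1)))/(-3 - (-2 + 0*(-1))))*(-22) = 28 + ((25 - (-2 + 0))/(-3 - (-2 + 0)))*(-22) = 28 + ((25 - 1*(-2))/(-3 - 1*(-2)))*(-22) = 28 + ((25 + 2)/(-3 + 2))*(-22) = 28 + (27/(-1))*(-22) = 28 - 1*27*(-22) = 28 - 27*(-22) = 28 + 594 = 622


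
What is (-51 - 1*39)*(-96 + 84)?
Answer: 1080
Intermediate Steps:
(-51 - 1*39)*(-96 + 84) = (-51 - 39)*(-12) = -90*(-12) = 1080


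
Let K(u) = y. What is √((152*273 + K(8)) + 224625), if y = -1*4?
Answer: √266117 ≈ 515.87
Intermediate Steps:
y = -4
K(u) = -4
√((152*273 + K(8)) + 224625) = √((152*273 - 4) + 224625) = √((41496 - 4) + 224625) = √(41492 + 224625) = √266117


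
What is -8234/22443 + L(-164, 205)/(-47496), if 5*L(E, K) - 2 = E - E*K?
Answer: -451051369/888293940 ≈ -0.50777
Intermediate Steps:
L(E, K) = ⅖ + E/5 - E*K/5 (L(E, K) = ⅖ + (E - E*K)/5 = ⅖ + (E/5 - E*K/5) = ⅖ + E/5 - E*K/5)
-8234/22443 + L(-164, 205)/(-47496) = -8234/22443 + (⅖ + (⅕)*(-164) - ⅕*(-164)*205)/(-47496) = -8234*1/22443 + (⅖ - 164/5 + 6724)*(-1/47496) = -8234/22443 + (33458/5)*(-1/47496) = -8234/22443 - 16729/118740 = -451051369/888293940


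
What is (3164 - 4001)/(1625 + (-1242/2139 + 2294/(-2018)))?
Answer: -26180523/50774656 ≈ -0.51562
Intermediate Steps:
(3164 - 4001)/(1625 + (-1242/2139 + 2294/(-2018))) = -837/(1625 + (-1242*1/2139 + 2294*(-1/2018))) = -837/(1625 + (-18/31 - 1147/1009)) = -837/(1625 - 53719/31279) = -837/50774656/31279 = -837*31279/50774656 = -26180523/50774656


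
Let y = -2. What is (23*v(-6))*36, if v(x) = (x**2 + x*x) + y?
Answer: 57960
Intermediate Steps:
v(x) = -2 + 2*x**2 (v(x) = (x**2 + x*x) - 2 = (x**2 + x**2) - 2 = 2*x**2 - 2 = -2 + 2*x**2)
(23*v(-6))*36 = (23*(-2 + 2*(-6)**2))*36 = (23*(-2 + 2*36))*36 = (23*(-2 + 72))*36 = (23*70)*36 = 1610*36 = 57960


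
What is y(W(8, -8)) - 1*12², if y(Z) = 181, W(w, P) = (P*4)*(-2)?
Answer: 37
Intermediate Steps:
W(w, P) = -8*P (W(w, P) = (4*P)*(-2) = -8*P)
y(W(8, -8)) - 1*12² = 181 - 1*12² = 181 - 1*144 = 181 - 144 = 37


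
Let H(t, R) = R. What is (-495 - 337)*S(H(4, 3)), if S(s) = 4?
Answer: -3328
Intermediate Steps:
(-495 - 337)*S(H(4, 3)) = (-495 - 337)*4 = -832*4 = -3328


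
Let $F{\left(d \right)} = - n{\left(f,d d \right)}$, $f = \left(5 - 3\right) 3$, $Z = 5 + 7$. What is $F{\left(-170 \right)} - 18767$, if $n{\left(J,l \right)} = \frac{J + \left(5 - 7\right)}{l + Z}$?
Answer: $- \frac{135647877}{7228} \approx -18767.0$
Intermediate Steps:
$Z = 12$
$f = 6$ ($f = 2 \cdot 3 = 6$)
$n{\left(J,l \right)} = \frac{-2 + J}{12 + l}$ ($n{\left(J,l \right)} = \frac{J + \left(5 - 7\right)}{l + 12} = \frac{J - 2}{12 + l} = \frac{-2 + J}{12 + l}$)
$F{\left(d \right)} = - \frac{4}{12 + d^{2}}$ ($F{\left(d \right)} = - \frac{-2 + 6}{12 + d d} = - \frac{4}{12 + d^{2}}$)
$F{\left(-170 \right)} - 18767 = - \frac{4}{12 + \left(-170\right)^{2}} - 18767 = - \frac{4}{12 + 28900} - 18767 = - \frac{4}{28912} - 18767 = \left(-4\right) \frac{1}{28912} - 18767 = - \frac{1}{7228} - 18767 = - \frac{135647877}{7228}$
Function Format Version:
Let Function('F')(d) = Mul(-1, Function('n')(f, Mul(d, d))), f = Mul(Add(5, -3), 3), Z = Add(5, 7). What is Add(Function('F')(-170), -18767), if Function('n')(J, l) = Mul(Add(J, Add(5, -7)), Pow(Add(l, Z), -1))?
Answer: Rational(-135647877, 7228) ≈ -18767.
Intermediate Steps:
Z = 12
f = 6 (f = Mul(2, 3) = 6)
Function('n')(J, l) = Mul(Pow(Add(12, l), -1), Add(-2, J)) (Function('n')(J, l) = Mul(Add(J, Add(5, -7)), Pow(Add(l, 12), -1)) = Mul(Add(J, -2), Pow(Add(12, l), -1)) = Mul(Add(-2, J), Pow(Add(12, l), -1)) = Mul(Pow(Add(12, l), -1), Add(-2, J)))
Function('F')(d) = Mul(-4, Pow(Add(12, Pow(d, 2)), -1)) (Function('F')(d) = Mul(-1, Mul(Pow(Add(12, Mul(d, d)), -1), Add(-2, 6))) = Mul(-1, Mul(Pow(Add(12, Pow(d, 2)), -1), 4)) = Mul(-1, Mul(4, Pow(Add(12, Pow(d, 2)), -1))) = Mul(-4, Pow(Add(12, Pow(d, 2)), -1)))
Add(Function('F')(-170), -18767) = Add(Mul(-4, Pow(Add(12, Pow(-170, 2)), -1)), -18767) = Add(Mul(-4, Pow(Add(12, 28900), -1)), -18767) = Add(Mul(-4, Pow(28912, -1)), -18767) = Add(Mul(-4, Rational(1, 28912)), -18767) = Add(Rational(-1, 7228), -18767) = Rational(-135647877, 7228)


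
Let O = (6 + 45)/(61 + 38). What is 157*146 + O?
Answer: 756443/33 ≈ 22923.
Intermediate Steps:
O = 17/33 (O = 51/99 = 51*(1/99) = 17/33 ≈ 0.51515)
157*146 + O = 157*146 + 17/33 = 22922 + 17/33 = 756443/33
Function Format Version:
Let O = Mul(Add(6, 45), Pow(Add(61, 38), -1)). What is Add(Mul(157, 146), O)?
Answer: Rational(756443, 33) ≈ 22923.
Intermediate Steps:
O = Rational(17, 33) (O = Mul(51, Pow(99, -1)) = Mul(51, Rational(1, 99)) = Rational(17, 33) ≈ 0.51515)
Add(Mul(157, 146), O) = Add(Mul(157, 146), Rational(17, 33)) = Add(22922, Rational(17, 33)) = Rational(756443, 33)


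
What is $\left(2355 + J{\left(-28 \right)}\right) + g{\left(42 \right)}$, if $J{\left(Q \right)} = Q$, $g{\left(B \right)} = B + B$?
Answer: $2411$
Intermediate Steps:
$g{\left(B \right)} = 2 B$
$\left(2355 + J{\left(-28 \right)}\right) + g{\left(42 \right)} = \left(2355 - 28\right) + 2 \cdot 42 = 2327 + 84 = 2411$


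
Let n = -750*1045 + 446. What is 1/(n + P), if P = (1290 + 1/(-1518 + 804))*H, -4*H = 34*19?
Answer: -84/83297657 ≈ -1.0084e-6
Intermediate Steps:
n = -783304 (n = -783750 + 446 = -783304)
H = -323/2 (H = -17*19/2 = -¼*646 = -323/2 ≈ -161.50)
P = -17500121/84 (P = (1290 + 1/(-1518 + 804))*(-323/2) = (1290 + 1/(-714))*(-323/2) = (1290 - 1/714)*(-323/2) = (921059/714)*(-323/2) = -17500121/84 ≈ -2.0833e+5)
1/(n + P) = 1/(-783304 - 17500121/84) = 1/(-83297657/84) = -84/83297657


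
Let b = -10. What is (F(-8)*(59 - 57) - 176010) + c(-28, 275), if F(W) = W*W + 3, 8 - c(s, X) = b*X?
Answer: -173118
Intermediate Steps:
c(s, X) = 8 + 10*X (c(s, X) = 8 - (-10)*X = 8 + 10*X)
F(W) = 3 + W² (F(W) = W² + 3 = 3 + W²)
(F(-8)*(59 - 57) - 176010) + c(-28, 275) = ((3 + (-8)²)*(59 - 57) - 176010) + (8 + 10*275) = ((3 + 64)*2 - 176010) + (8 + 2750) = (67*2 - 176010) + 2758 = (134 - 176010) + 2758 = -175876 + 2758 = -173118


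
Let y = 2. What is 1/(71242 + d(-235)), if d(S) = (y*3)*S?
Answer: 1/69832 ≈ 1.4320e-5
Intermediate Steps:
d(S) = 6*S (d(S) = (2*3)*S = 6*S)
1/(71242 + d(-235)) = 1/(71242 + 6*(-235)) = 1/(71242 - 1410) = 1/69832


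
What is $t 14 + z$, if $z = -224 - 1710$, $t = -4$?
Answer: $-1990$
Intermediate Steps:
$z = -1934$ ($z = -224 - 1710 = -1934$)
$t 14 + z = \left(-4\right) 14 - 1934 = -56 - 1934 = -1990$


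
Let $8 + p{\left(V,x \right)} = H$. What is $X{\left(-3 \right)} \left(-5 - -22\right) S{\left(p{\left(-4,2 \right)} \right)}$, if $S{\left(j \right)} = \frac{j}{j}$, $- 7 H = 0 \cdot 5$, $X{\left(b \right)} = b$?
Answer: $-51$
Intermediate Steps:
$H = 0$ ($H = - \frac{0 \cdot 5}{7} = \left(- \frac{1}{7}\right) 0 = 0$)
$p{\left(V,x \right)} = -8$ ($p{\left(V,x \right)} = -8 + 0 = -8$)
$S{\left(j \right)} = 1$
$X{\left(-3 \right)} \left(-5 - -22\right) S{\left(p{\left(-4,2 \right)} \right)} = - 3 \left(-5 - -22\right) 1 = - 3 \left(-5 + 22\right) 1 = \left(-3\right) 17 \cdot 1 = \left(-51\right) 1 = -51$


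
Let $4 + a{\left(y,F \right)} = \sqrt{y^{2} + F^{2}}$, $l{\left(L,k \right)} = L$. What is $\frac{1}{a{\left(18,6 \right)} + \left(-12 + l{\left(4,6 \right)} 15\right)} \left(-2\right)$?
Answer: $- \frac{11}{197} + \frac{3 \sqrt{10}}{394} \approx -0.031759$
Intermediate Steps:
$a{\left(y,F \right)} = -4 + \sqrt{F^{2} + y^{2}}$ ($a{\left(y,F \right)} = -4 + \sqrt{y^{2} + F^{2}} = -4 + \sqrt{F^{2} + y^{2}}$)
$\frac{1}{a{\left(18,6 \right)} + \left(-12 + l{\left(4,6 \right)} 15\right)} \left(-2\right) = \frac{1}{\left(-4 + \sqrt{6^{2} + 18^{2}}\right) + \left(-12 + 4 \cdot 15\right)} \left(-2\right) = \frac{1}{\left(-4 + \sqrt{36 + 324}\right) + \left(-12 + 60\right)} \left(-2\right) = \frac{1}{\left(-4 + \sqrt{360}\right) + 48} \left(-2\right) = \frac{1}{\left(-4 + 6 \sqrt{10}\right) + 48} \left(-2\right) = \frac{1}{44 + 6 \sqrt{10}} \left(-2\right) = - \frac{2}{44 + 6 \sqrt{10}}$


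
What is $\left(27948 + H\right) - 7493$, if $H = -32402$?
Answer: $-11947$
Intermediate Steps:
$\left(27948 + H\right) - 7493 = \left(27948 - 32402\right) - 7493 = -4454 - 7493 = -11947$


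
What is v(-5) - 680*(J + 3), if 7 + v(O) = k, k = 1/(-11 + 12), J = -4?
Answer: 674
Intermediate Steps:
k = 1 (k = 1/1 = 1)
v(O) = -6 (v(O) = -7 + 1 = -6)
v(-5) - 680*(J + 3) = -6 - 680*(-4 + 3) = -6 - 680*(-1) = -6 - 136*(-5) = -6 + 680 = 674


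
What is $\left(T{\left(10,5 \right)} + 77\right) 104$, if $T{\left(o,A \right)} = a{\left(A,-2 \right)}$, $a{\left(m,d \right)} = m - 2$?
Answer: $8320$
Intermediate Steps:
$a{\left(m,d \right)} = -2 + m$
$T{\left(o,A \right)} = -2 + A$
$\left(T{\left(10,5 \right)} + 77\right) 104 = \left(\left(-2 + 5\right) + 77\right) 104 = \left(3 + 77\right) 104 = 80 \cdot 104 = 8320$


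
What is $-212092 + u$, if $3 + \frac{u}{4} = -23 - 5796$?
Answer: $-235380$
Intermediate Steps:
$u = -23288$ ($u = -12 + 4 \left(-23 - 5796\right) = -12 + 4 \left(-5819\right) = -12 - 23276 = -23288$)
$-212092 + u = -212092 - 23288 = -235380$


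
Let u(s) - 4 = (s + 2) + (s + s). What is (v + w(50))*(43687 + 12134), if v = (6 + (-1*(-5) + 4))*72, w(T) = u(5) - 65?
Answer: 57830556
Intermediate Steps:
u(s) = 6 + 3*s (u(s) = 4 + ((s + 2) + (s + s)) = 4 + ((2 + s) + 2*s) = 4 + (2 + 3*s) = 6 + 3*s)
w(T) = -44 (w(T) = (6 + 3*5) - 65 = (6 + 15) - 65 = 21 - 65 = -44)
v = 1080 (v = (6 + (5 + 4))*72 = (6 + 9)*72 = 15*72 = 1080)
(v + w(50))*(43687 + 12134) = (1080 - 44)*(43687 + 12134) = 1036*55821 = 57830556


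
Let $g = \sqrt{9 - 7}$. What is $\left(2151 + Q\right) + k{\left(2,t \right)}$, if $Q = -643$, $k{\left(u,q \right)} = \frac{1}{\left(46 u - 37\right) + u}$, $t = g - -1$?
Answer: $\frac{85957}{57} \approx 1508.0$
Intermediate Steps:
$g = \sqrt{2} \approx 1.4142$
$t = 1 + \sqrt{2}$ ($t = \sqrt{2} - -1 = \sqrt{2} + 1 = 1 + \sqrt{2} \approx 2.4142$)
$k{\left(u,q \right)} = \frac{1}{-37 + 47 u}$ ($k{\left(u,q \right)} = \frac{1}{\left(-37 + 46 u\right) + u} = \frac{1}{-37 + 47 u}$)
$\left(2151 + Q\right) + k{\left(2,t \right)} = \left(2151 - 643\right) + \frac{1}{-37 + 47 \cdot 2} = 1508 + \frac{1}{-37 + 94} = 1508 + \frac{1}{57} = \frac{85957}{57}$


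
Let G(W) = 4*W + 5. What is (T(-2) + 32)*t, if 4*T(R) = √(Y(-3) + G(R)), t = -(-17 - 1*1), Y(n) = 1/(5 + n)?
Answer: 576 + 9*I*√10/4 ≈ 576.0 + 7.1151*I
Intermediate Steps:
G(W) = 5 + 4*W
t = 18 (t = -(-17 - 1) = -1*(-18) = 18)
T(R) = √(11/2 + 4*R)/4 (T(R) = √(1/(5 - 3) + (5 + 4*R))/4 = √(1/2 + (5 + 4*R))/4 = √(½ + (5 + 4*R))/4 = √(11/2 + 4*R)/4)
(T(-2) + 32)*t = (√(22 + 16*(-2))/8 + 32)*18 = (√(22 - 32)/8 + 32)*18 = (√(-10)/8 + 32)*18 = ((I*√10)/8 + 32)*18 = (I*√10/8 + 32)*18 = (32 + I*√10/8)*18 = 576 + 9*I*√10/4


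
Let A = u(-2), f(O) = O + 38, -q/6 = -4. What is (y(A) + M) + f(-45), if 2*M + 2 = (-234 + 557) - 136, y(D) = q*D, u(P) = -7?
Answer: -165/2 ≈ -82.500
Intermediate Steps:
q = 24 (q = -6*(-4) = 24)
f(O) = 38 + O
A = -7
y(D) = 24*D
M = 185/2 (M = -1 + ((-234 + 557) - 136)/2 = -1 + (323 - 136)/2 = -1 + (½)*187 = -1 + 187/2 = 185/2 ≈ 92.500)
(y(A) + M) + f(-45) = (24*(-7) + 185/2) + (38 - 45) = (-168 + 185/2) - 7 = -151/2 - 7 = -165/2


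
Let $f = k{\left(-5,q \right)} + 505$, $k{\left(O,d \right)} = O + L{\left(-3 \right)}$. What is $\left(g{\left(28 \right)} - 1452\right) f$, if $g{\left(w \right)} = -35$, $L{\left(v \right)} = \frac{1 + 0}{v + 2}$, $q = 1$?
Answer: $-742013$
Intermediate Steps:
$L{\left(v \right)} = \frac{1}{2 + v}$ ($L{\left(v \right)} = 1 \frac{1}{2 + v} = \frac{1}{2 + v}$)
$k{\left(O,d \right)} = -1 + O$ ($k{\left(O,d \right)} = O + \frac{1}{2 - 3} = O + \frac{1}{-1} = O - 1 = -1 + O$)
$f = 499$ ($f = \left(-1 - 5\right) + 505 = -6 + 505 = 499$)
$\left(g{\left(28 \right)} - 1452\right) f = \left(-35 - 1452\right) 499 = \left(-1487\right) 499 = -742013$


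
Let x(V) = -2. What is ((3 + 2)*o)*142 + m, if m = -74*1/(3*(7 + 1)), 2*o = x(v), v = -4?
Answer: -8557/12 ≈ -713.08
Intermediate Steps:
o = -1 (o = (½)*(-2) = -1)
m = -37/12 (m = -74/(3*8) = -74/24 = -74*1/24 = -37/12 ≈ -3.0833)
((3 + 2)*o)*142 + m = ((3 + 2)*(-1))*142 - 37/12 = (5*(-1))*142 - 37/12 = -5*142 - 37/12 = -710 - 37/12 = -8557/12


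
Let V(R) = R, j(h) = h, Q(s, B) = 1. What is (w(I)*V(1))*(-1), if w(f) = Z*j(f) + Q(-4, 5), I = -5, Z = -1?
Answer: -6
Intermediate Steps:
w(f) = 1 - f (w(f) = -f + 1 = 1 - f)
(w(I)*V(1))*(-1) = ((1 - 1*(-5))*1)*(-1) = ((1 + 5)*1)*(-1) = (6*1)*(-1) = 6*(-1) = -6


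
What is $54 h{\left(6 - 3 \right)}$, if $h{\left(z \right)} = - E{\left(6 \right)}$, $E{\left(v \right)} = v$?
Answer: $-324$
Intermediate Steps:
$h{\left(z \right)} = -6$ ($h{\left(z \right)} = \left(-1\right) 6 = -6$)
$54 h{\left(6 - 3 \right)} = 54 \left(-6\right) = -324$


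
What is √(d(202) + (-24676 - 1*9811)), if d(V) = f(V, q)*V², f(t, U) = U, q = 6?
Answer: √210337 ≈ 458.63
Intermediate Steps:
d(V) = 6*V²
√(d(202) + (-24676 - 1*9811)) = √(6*202² + (-24676 - 1*9811)) = √(6*40804 + (-24676 - 9811)) = √(244824 - 34487) = √210337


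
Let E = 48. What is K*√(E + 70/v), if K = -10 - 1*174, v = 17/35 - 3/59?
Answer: -184*√42128323/449 ≈ -2659.9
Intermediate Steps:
v = 898/2065 (v = 17*(1/35) - 3*1/59 = 17/35 - 3/59 = 898/2065 ≈ 0.43487)
K = -184 (K = -10 - 174 = -184)
K*√(E + 70/v) = -184*√(48 + 70/(898/2065)) = -184*√(48 + 70*(2065/898)) = -184*√(48 + 72275/449) = -184*√42128323/449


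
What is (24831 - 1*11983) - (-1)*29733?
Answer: 42581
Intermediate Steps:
(24831 - 1*11983) - (-1)*29733 = (24831 - 11983) - 1*(-29733) = 12848 + 29733 = 42581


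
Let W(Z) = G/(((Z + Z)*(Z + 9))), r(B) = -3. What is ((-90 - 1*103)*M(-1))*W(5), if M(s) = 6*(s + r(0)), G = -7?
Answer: -1158/5 ≈ -231.60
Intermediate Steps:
W(Z) = -7/(2*Z*(9 + Z)) (W(Z) = -7*1/((Z + 9)*(Z + Z)) = -7*1/(2*Z*(9 + Z)) = -7/(2*Z*(9 + Z)))
M(s) = -18 + 6*s (M(s) = 6*(s - 3) = 6*(-3 + s) = -18 + 6*s)
((-90 - 1*103)*M(-1))*W(5) = ((-90 - 1*103)*(-18 + 6*(-1)))*(-7/2/(5*(9 + 5))) = ((-90 - 103)*(-18 - 6))*(-7/2*1/5/14) = (-193*(-24))*(-7/2*1/5*1/14) = 4632*(-1/20) = -1158/5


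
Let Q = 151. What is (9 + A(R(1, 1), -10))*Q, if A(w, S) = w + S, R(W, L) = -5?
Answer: -906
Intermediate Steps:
A(w, S) = S + w
(9 + A(R(1, 1), -10))*Q = (9 + (-10 - 5))*151 = (9 - 15)*151 = -6*151 = -906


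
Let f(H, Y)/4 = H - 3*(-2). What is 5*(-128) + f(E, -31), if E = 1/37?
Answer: -22788/37 ≈ -615.89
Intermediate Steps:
E = 1/37 ≈ 0.027027
f(H, Y) = 24 + 4*H (f(H, Y) = 4*(H - 3*(-2)) = 4*(H + 6) = 4*(6 + H) = 24 + 4*H)
5*(-128) + f(E, -31) = 5*(-128) + (24 + 4*(1/37)) = -640 + (24 + 4/37) = -640 + 892/37 = -22788/37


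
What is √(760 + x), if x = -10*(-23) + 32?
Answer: √1022 ≈ 31.969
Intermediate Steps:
x = 262 (x = 230 + 32 = 262)
√(760 + x) = √(760 + 262) = √1022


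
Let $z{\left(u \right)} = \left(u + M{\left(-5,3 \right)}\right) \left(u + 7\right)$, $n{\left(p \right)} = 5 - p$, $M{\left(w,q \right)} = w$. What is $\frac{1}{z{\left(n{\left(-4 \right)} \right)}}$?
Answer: $\frac{1}{64} \approx 0.015625$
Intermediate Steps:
$z{\left(u \right)} = \left(-5 + u\right) \left(7 + u\right)$ ($z{\left(u \right)} = \left(u - 5\right) \left(u + 7\right) = \left(-5 + u\right) \left(7 + u\right)$)
$\frac{1}{z{\left(n{\left(-4 \right)} \right)}} = \frac{1}{-35 + \left(5 - -4\right)^{2} + 2 \left(5 - -4\right)} = \frac{1}{-35 + \left(5 + 4\right)^{2} + 2 \left(5 + 4\right)} = \frac{1}{-35 + 9^{2} + 2 \cdot 9} = \frac{1}{-35 + 81 + 18} = \frac{1}{64}$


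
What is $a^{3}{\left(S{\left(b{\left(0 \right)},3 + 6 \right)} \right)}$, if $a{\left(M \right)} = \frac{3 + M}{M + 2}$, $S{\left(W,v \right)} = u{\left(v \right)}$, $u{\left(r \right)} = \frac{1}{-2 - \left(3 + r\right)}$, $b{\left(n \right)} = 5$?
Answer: $\frac{68921}{19683} \approx 3.5015$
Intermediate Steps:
$u{\left(r \right)} = \frac{1}{-5 - r}$
$S{\left(W,v \right)} = - \frac{1}{5 + v}$
$a{\left(M \right)} = \frac{3 + M}{2 + M}$
$a^{3}{\left(S{\left(b{\left(0 \right)},3 + 6 \right)} \right)} = \left(\frac{3 - \frac{1}{5 + \left(3 + 6\right)}}{2 - \frac{1}{5 + \left(3 + 6\right)}}\right)^{3} = \left(\frac{3 - \frac{1}{5 + 9}}{2 - \frac{1}{5 + 9}}\right)^{3} = \left(\frac{3 - \frac{1}{14}}{2 - \frac{1}{14}}\right)^{3} = \left(\frac{1}{\frac{27}{14}} \cdot \frac{41}{14}\right)^{3} = \left(\frac{14}{27} \cdot \frac{41}{14}\right)^{3} = \left(\frac{41}{27}\right)^{3} = \frac{68921}{19683}$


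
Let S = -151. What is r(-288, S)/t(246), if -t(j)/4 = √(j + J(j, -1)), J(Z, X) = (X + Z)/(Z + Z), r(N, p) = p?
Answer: 151*√14917071/242554 ≈ 2.4044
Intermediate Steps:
J(Z, X) = (X + Z)/(2*Z) (J(Z, X) = (X + Z)/((2*Z)) = (X + Z)*(1/(2*Z)) = (X + Z)/(2*Z))
t(j) = -4*√(j + (-1 + j)/(2*j))
r(-288, S)/t(246) = -151*(-1/(2*√(2 - 2/246 + 4*246))) = -151*(-1/(2*√(2 - 2*1/246 + 984))) = -151*(-1/(2*√(2 - 1/123 + 984))) = -151*(-√14917071/242554) = -(-151)*√14917071/242554 = 151*√14917071/242554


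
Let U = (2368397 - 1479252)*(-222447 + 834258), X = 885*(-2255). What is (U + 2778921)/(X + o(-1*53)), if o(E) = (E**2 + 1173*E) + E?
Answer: -135997867629/513772 ≈ -2.6470e+5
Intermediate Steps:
o(E) = E**2 + 1174*E
X = -1995675
U = 543988691595 (U = 889145*611811 = 543988691595)
(U + 2778921)/(X + o(-1*53)) = (543988691595 + 2778921)/(-1995675 + (-1*53)*(1174 - 1*53)) = 543991470516/(-1995675 - 53*(1174 - 53)) = 543991470516/(-1995675 - 53*1121) = 543991470516/(-1995675 - 59413) = 543991470516/(-2055088) = 543991470516*(-1/2055088) = -135997867629/513772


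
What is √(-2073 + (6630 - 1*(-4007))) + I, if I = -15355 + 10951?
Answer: -4404 + 2*√2141 ≈ -4311.5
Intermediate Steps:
I = -4404
√(-2073 + (6630 - 1*(-4007))) + I = √(-2073 + (6630 - 1*(-4007))) - 4404 = √(-2073 + (6630 + 4007)) - 4404 = √(-2073 + 10637) - 4404 = √8564 - 4404 = 2*√2141 - 4404 = -4404 + 2*√2141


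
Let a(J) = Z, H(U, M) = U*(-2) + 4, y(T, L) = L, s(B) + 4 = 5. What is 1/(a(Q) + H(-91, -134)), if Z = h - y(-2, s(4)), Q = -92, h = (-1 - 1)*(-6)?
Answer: 1/197 ≈ 0.0050761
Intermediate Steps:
s(B) = 1 (s(B) = -4 + 5 = 1)
h = 12 (h = -2*(-6) = 12)
H(U, M) = 4 - 2*U (H(U, M) = -2*U + 4 = 4 - 2*U)
Z = 11 (Z = 12 - 1*1 = 12 - 1 = 11)
a(J) = 11
1/(a(Q) + H(-91, -134)) = 1/(11 + (4 - 2*(-91))) = 1/(11 + (4 + 182)) = 1/(11 + 186) = 1/197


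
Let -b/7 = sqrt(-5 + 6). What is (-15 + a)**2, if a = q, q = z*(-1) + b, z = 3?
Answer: 625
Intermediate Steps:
b = -7 (b = -7*sqrt(-5 + 6) = -7*sqrt(1) = -7*1 = -7)
q = -10 (q = 3*(-1) - 7 = -3 - 7 = -10)
a = -10
(-15 + a)**2 = (-15 - 10)**2 = (-25)**2 = 625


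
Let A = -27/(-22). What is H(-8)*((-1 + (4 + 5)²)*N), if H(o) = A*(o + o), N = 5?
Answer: -86400/11 ≈ -7854.5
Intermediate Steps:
A = 27/22 (A = -27*(-1/22) = 27/22 ≈ 1.2273)
H(o) = 27*o/11 (H(o) = 27*(o + o)/22 = 27*(2*o)/22 = 27*o/11)
H(-8)*((-1 + (4 + 5)²)*N) = ((27/11)*(-8))*((-1 + (4 + 5)²)*5) = -216*(-1 + 9²)*5/11 = -216*(-1 + 81)*5/11 = -17280*5/11 = -216/11*400 = -86400/11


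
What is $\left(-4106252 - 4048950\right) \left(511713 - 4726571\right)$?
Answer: $34373018391316$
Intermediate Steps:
$\left(-4106252 - 4048950\right) \left(511713 - 4726571\right) = \left(-8155202\right) \left(-4214858\right) = 34373018391316$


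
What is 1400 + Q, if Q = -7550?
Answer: -6150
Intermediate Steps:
1400 + Q = 1400 - 7550 = -6150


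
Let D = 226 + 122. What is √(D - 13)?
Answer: √335 ≈ 18.303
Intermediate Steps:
D = 348
√(D - 13) = √(348 - 13) = √335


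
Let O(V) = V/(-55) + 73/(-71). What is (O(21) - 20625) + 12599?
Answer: -31347036/3905 ≈ -8027.4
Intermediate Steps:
O(V) = -73/71 - V/55 (O(V) = V*(-1/55) + 73*(-1/71) = -V/55 - 73/71 = -73/71 - V/55)
(O(21) - 20625) + 12599 = ((-73/71 - 1/55*21) - 20625) + 12599 = ((-73/71 - 21/55) - 20625) + 12599 = (-5506/3905 - 20625) + 12599 = -80546131/3905 + 12599 = -31347036/3905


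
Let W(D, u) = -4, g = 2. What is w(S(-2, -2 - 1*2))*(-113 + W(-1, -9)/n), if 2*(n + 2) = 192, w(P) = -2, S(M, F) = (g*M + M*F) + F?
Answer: 10626/47 ≈ 226.09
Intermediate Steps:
S(M, F) = F + 2*M + F*M (S(M, F) = (2*M + M*F) + F = (2*M + F*M) + F = F + 2*M + F*M)
n = 94 (n = -2 + (½)*192 = -2 + 96 = 94)
w(S(-2, -2 - 1*2))*(-113 + W(-1, -9)/n) = -2*(-113 - 4/94) = -2*(-113 - 4*1/94) = -2*(-113 - 2/47) = -2*(-5313/47) = 10626/47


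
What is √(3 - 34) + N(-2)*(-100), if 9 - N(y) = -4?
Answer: -1300 + I*√31 ≈ -1300.0 + 5.5678*I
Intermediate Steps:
N(y) = 13 (N(y) = 9 - 1*(-4) = 9 + 4 = 13)
√(3 - 34) + N(-2)*(-100) = √(3 - 34) + 13*(-100) = √(-31) - 1300 = I*√31 - 1300 = -1300 + I*√31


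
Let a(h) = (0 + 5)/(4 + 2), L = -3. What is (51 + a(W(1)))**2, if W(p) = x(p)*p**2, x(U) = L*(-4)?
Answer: 96721/36 ≈ 2686.7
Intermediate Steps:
x(U) = 12 (x(U) = -3*(-4) = 12)
W(p) = 12*p**2
a(h) = 5/6
(51 + a(W(1)))**2 = (51 + 5/6)**2 = (311/6)**2 = 96721/36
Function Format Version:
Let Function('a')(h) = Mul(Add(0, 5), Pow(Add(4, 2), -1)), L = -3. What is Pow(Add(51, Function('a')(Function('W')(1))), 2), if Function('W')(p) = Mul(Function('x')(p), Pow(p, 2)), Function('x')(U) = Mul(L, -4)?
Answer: Rational(96721, 36) ≈ 2686.7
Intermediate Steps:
Function('x')(U) = 12 (Function('x')(U) = Mul(-3, -4) = 12)
Function('W')(p) = Mul(12, Pow(p, 2))
Function('a')(h) = Rational(5, 6) (Function('a')(h) = Mul(5, Pow(6, -1)) = Mul(5, Rational(1, 6)) = Rational(5, 6))
Pow(Add(51, Function('a')(Function('W')(1))), 2) = Pow(Add(51, Rational(5, 6)), 2) = Pow(Rational(311, 6), 2) = Rational(96721, 36)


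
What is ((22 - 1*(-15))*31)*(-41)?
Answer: -47027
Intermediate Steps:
((22 - 1*(-15))*31)*(-41) = ((22 + 15)*31)*(-41) = (37*31)*(-41) = 1147*(-41) = -47027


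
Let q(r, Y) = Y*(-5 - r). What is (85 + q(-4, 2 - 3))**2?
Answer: 7396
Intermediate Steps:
(85 + q(-4, 2 - 3))**2 = (85 - (2 - 3)*(5 - 4))**2 = (85 - 1*(-1)*1)**2 = (85 + 1)**2 = 86**2 = 7396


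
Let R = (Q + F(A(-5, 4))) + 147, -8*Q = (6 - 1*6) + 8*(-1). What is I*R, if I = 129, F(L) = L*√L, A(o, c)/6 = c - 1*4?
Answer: 19092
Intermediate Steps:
A(o, c) = -24 + 6*c (A(o, c) = 6*(c - 1*4) = 6*(c - 4) = 6*(-4 + c) = -24 + 6*c)
Q = 1 (Q = -((6 - 1*6) + 8*(-1))/8 = -((6 - 6) - 8)/8 = -(0 - 8)/8 = -⅛*(-8) = 1)
F(L) = L^(3/2)
R = 148 (R = (1 + (-24 + 6*4)^(3/2)) + 147 = (1 + (-24 + 24)^(3/2)) + 147 = (1 + 0^(3/2)) + 147 = (1 + 0) + 147 = 1 + 147 = 148)
I*R = 129*148 = 19092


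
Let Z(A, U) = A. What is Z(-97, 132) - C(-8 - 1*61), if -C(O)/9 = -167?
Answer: -1600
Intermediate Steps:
C(O) = 1503 (C(O) = -9*(-167) = 1503)
Z(-97, 132) - C(-8 - 1*61) = -97 - 1*1503 = -97 - 1503 = -1600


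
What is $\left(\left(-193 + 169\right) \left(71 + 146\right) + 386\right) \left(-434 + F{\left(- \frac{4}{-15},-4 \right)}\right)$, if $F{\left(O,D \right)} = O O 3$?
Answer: $\frac{156878948}{75} \approx 2.0917 \cdot 10^{6}$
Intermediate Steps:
$F{\left(O,D \right)} = 3 O^{2}$ ($F{\left(O,D \right)} = O^{2} \cdot 3 = 3 O^{2}$)
$\left(\left(-193 + 169\right) \left(71 + 146\right) + 386\right) \left(-434 + F{\left(- \frac{4}{-15},-4 \right)}\right) = \left(\left(-193 + 169\right) \left(71 + 146\right) + 386\right) \left(-434 + 3 \left(- \frac{4}{-15}\right)^{2}\right) = \left(\left(-24\right) 217 + 386\right) \left(-434 + 3 \left(\left(-4\right) \left(- \frac{1}{15}\right)\right)^{2}\right) = \left(-5208 + 386\right) \left(-434 + 3 \left(\frac{4}{15}\right)^{2}\right) = - 4822 \left(-434 + 3 \cdot \frac{16}{225}\right) = - 4822 \left(-434 + \frac{16}{75}\right) = \left(-4822\right) \left(- \frac{32534}{75}\right) = \frac{156878948}{75}$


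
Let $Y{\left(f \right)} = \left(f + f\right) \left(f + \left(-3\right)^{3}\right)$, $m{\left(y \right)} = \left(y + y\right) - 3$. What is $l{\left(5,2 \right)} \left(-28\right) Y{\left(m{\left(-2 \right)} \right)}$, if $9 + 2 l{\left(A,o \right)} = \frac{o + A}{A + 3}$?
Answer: $54145$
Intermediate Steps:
$l{\left(A,o \right)} = - \frac{9}{2} + \frac{A + o}{2 \left(3 + A\right)}$ ($l{\left(A,o \right)} = - \frac{9}{2} + \frac{\left(o + A\right) \frac{1}{A + 3}}{2} = - \frac{9}{2} + \frac{\left(A + o\right) \frac{1}{3 + A}}{2} = - \frac{9}{2} + \frac{\frac{1}{3 + A} \left(A + o\right)}{2} = - \frac{9}{2} + \frac{A + o}{2 \left(3 + A\right)}$)
$m{\left(y \right)} = -3 + 2 y$ ($m{\left(y \right)} = 2 y - 3 = -3 + 2 y$)
$Y{\left(f \right)} = 2 f \left(-27 + f\right)$ ($Y{\left(f \right)} = 2 f \left(f - 27\right) = 2 f \left(-27 + f\right)$)
$l{\left(5,2 \right)} \left(-28\right) Y{\left(m{\left(-2 \right)} \right)} = \frac{-27 + 2 - 40}{2 \left(3 + 5\right)} \left(-28\right) 2 \left(-3 + 2 \left(-2\right)\right) \left(-27 + \left(-3 + 2 \left(-2\right)\right)\right) = \frac{-27 + 2 - 40}{2 \cdot 8} \left(-28\right) 2 \left(-3 - 4\right) \left(-27 - 7\right) = \frac{1}{2} \cdot \frac{1}{8} \left(-65\right) \left(-28\right) 2 \left(-7\right) \left(-27 - 7\right) = \left(- \frac{65}{16}\right) \left(-28\right) 2 \left(-7\right) \left(-34\right) = \frac{455}{4} \cdot 476 = 54145$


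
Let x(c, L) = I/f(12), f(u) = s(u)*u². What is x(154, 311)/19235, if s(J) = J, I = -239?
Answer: -239/33238080 ≈ -7.1905e-6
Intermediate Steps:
f(u) = u³ (f(u) = u*u² = u³)
x(c, L) = -239/1728 (x(c, L) = -239/(12³) = -239/1728)
x(154, 311)/19235 = -239/1728/19235 = -239/1728*1/19235 = -239/33238080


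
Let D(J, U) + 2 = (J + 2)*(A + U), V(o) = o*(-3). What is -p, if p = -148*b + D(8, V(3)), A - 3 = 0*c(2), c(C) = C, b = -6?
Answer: -826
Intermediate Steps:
V(o) = -3*o
A = 3 (A = 3 + 0*2 = 3 + 0 = 3)
D(J, U) = -2 + (2 + J)*(3 + U) (D(J, U) = -2 + (J + 2)*(3 + U) = -2 + (2 + J)*(3 + U))
p = 826 (p = -148*(-6) + (4 + 2*(-3*3) + 3*8 + 8*(-3*3)) = 888 + (4 + 2*(-9) + 24 + 8*(-9)) = 888 + (4 - 18 + 24 - 72) = 888 - 62 = 826)
-p = -1*826 = -826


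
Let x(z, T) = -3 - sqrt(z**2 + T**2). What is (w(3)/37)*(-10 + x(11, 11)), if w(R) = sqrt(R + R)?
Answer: sqrt(6)*(-13 - 11*sqrt(2))/37 ≈ -1.8905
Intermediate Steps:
x(z, T) = -3 - sqrt(T**2 + z**2)
w(R) = sqrt(2)*sqrt(R) (w(R) = sqrt(2*R) = sqrt(2)*sqrt(R))
(w(3)/37)*(-10 + x(11, 11)) = ((sqrt(2)*sqrt(3))/37)*(-10 + (-3 - sqrt(11**2 + 11**2))) = (sqrt(6)*(1/37))*(-10 + (-3 - sqrt(121 + 121))) = (sqrt(6)/37)*(-10 + (-3 - sqrt(242))) = (sqrt(6)/37)*(-10 + (-3 - 11*sqrt(2))) = (sqrt(6)/37)*(-13 - 11*sqrt(2)) = sqrt(6)*(-13 - 11*sqrt(2))/37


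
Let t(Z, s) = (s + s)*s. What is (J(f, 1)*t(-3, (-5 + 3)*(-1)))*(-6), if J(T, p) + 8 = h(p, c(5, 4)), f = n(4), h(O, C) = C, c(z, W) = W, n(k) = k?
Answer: 192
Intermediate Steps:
t(Z, s) = 2*s² (t(Z, s) = (2*s)*s = 2*s²)
f = 4
J(T, p) = -4 (J(T, p) = -8 + 4 = -4)
(J(f, 1)*t(-3, (-5 + 3)*(-1)))*(-6) = -8*((-5 + 3)*(-1))²*(-6) = -8*(-2*(-1))²*(-6) = -8*2²*(-6) = -8*4*(-6) = -4*8*(-6) = -32*(-6) = 192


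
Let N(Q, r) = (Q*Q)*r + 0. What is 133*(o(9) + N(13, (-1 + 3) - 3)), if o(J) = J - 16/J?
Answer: -193648/9 ≈ -21516.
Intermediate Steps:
N(Q, r) = r*Q**2 (N(Q, r) = Q**2*r + 0 = r*Q**2 + 0 = r*Q**2)
o(J) = J - 16/J
133*(o(9) + N(13, (-1 + 3) - 3)) = 133*((9 - 16/9) + ((-1 + 3) - 3)*13**2) = 133*((9 - 16*1/9) + (2 - 3)*169) = 133*((9 - 16/9) - 1*169) = 133*(65/9 - 169) = 133*(-1456/9) = -193648/9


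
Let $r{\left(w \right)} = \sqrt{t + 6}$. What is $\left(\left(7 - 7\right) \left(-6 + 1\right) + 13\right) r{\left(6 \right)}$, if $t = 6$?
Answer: $26 \sqrt{3} \approx 45.033$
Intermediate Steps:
$r{\left(w \right)} = 2 \sqrt{3}$ ($r{\left(w \right)} = \sqrt{6 + 6} = \sqrt{12} = 2 \sqrt{3}$)
$\left(\left(7 - 7\right) \left(-6 + 1\right) + 13\right) r{\left(6 \right)} = \left(\left(7 - 7\right) \left(-6 + 1\right) + 13\right) 2 \sqrt{3} = \left(0 \left(-5\right) + 13\right) 2 \sqrt{3} = \left(0 + 13\right) 2 \sqrt{3} = 13 \cdot 2 \sqrt{3} = 26 \sqrt{3}$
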